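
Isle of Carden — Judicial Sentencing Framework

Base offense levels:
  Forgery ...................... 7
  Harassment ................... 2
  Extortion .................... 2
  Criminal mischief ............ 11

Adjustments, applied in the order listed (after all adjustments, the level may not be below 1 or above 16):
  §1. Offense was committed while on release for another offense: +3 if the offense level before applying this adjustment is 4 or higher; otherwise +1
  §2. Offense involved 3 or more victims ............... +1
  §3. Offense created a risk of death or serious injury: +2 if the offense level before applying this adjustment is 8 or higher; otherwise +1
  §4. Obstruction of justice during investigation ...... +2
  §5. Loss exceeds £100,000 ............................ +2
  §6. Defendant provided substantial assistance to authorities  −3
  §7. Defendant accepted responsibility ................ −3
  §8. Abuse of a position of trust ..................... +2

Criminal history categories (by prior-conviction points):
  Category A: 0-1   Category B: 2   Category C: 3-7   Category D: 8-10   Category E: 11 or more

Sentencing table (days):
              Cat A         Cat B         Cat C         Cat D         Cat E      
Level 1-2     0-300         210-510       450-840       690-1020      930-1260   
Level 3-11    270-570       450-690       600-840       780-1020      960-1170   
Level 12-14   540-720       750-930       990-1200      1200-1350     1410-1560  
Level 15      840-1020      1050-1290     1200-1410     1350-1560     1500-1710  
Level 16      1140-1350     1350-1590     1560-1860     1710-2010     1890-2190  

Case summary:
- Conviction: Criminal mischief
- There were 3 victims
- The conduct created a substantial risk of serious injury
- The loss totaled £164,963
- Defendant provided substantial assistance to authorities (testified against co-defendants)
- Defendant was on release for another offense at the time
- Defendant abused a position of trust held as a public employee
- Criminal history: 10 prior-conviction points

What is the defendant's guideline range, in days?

Base offense level for criminal mischief: 11.
§1 applies (level before this adjustment is 11 ≥ 4, so +3): 11 + 3 = 14.
§2 applies: 14 + 1 = 15.
§3 applies (level before this adjustment is 15 ≥ 8, so +2): 15 + 2 = 17.
§4 does not apply.
§5 applies: 17 + 2 = 19.
§6 applies: 19 − 3 = 16.
§8 applies: 16 + 2 = 18.
Level 18 exceeds the maximum of 16; capped at 16.
Final offense level: 16.
Criminal history: 10 prior points → Category D (8-10).
Level 16 falls in the 16 band.
Grid: Level 16 × Category D = 1710-2010 days.

1710-2010 days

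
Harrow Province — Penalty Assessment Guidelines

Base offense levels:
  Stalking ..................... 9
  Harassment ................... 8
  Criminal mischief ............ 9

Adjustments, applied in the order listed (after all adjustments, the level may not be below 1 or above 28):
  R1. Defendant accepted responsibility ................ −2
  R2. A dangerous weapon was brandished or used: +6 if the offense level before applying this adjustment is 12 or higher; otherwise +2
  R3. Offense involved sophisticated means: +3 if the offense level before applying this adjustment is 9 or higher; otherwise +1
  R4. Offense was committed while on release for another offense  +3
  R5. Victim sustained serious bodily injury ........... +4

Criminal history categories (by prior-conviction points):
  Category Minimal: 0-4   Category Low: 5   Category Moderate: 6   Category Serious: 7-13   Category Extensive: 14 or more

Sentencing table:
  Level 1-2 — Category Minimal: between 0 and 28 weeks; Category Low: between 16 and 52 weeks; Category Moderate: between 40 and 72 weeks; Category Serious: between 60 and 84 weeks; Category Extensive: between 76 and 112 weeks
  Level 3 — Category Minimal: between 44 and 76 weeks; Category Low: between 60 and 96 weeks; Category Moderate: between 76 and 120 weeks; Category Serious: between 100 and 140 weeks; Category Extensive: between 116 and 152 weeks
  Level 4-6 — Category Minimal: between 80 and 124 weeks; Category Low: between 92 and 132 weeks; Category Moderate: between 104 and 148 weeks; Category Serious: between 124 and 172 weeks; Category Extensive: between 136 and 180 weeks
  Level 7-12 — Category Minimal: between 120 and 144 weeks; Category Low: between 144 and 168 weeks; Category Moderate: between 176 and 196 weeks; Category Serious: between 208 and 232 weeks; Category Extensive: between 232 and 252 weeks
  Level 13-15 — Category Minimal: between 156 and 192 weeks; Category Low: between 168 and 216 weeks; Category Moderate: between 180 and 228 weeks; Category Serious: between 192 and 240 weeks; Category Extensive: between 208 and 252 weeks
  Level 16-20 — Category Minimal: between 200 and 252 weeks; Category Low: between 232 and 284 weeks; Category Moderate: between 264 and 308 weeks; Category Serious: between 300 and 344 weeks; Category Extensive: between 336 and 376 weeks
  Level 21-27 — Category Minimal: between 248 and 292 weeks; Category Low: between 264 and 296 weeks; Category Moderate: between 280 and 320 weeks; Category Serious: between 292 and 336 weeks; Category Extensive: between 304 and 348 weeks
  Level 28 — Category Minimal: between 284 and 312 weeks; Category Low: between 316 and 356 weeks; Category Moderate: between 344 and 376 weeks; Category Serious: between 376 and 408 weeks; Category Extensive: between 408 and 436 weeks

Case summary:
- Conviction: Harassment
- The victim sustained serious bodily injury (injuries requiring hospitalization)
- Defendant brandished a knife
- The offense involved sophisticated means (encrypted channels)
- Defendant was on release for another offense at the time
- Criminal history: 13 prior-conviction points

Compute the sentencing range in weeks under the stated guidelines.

Base offense level for harassment: 8.
R2 applies (level before this adjustment is 8 < 12, so +2): 8 + 2 = 10.
R3 applies (level before this adjustment is 10 ≥ 9, so +3): 10 + 3 = 13.
R4 applies: 13 + 3 = 16.
R5 applies: 16 + 4 = 20.
Final offense level: 20.
Criminal history: 13 prior points → Category Serious (7-13).
Level 20 falls in the 16-20 band.
Grid: Level 16-20 × Category Serious = 300-344 weeks.

300-344 weeks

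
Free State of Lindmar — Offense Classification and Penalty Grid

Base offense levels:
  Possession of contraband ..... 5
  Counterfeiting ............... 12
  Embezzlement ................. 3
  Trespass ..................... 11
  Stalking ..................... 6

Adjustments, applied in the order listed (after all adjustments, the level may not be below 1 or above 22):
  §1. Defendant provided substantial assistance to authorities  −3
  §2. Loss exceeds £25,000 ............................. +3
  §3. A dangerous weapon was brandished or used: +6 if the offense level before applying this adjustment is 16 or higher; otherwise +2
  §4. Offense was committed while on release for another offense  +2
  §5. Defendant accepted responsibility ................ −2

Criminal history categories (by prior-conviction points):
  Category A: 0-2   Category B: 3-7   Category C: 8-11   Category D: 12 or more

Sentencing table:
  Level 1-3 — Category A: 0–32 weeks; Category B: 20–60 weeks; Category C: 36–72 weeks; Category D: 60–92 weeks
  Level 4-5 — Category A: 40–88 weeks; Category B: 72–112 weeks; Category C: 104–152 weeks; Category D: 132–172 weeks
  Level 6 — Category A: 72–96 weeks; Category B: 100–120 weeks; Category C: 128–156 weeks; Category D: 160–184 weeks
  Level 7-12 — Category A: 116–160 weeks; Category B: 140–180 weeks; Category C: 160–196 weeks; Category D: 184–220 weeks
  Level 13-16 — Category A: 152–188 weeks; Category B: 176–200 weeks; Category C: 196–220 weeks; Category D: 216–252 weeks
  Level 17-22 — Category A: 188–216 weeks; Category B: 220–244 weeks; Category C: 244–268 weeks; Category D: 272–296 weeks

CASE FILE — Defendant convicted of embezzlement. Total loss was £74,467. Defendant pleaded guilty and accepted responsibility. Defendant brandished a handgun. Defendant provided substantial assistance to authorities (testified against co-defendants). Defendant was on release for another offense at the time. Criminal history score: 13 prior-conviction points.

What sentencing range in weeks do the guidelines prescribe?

Base offense level for embezzlement: 3.
§1 applies: 3 − 3 = 0.
§2 applies: 0 + 3 = 3.
§3 applies (level before this adjustment is 3 < 16, so +2): 3 + 2 = 5.
§4 applies: 5 + 2 = 7.
§5 applies: 7 − 2 = 5.
Final offense level: 5.
Criminal history: 13 prior points → Category D (12+).
Level 5 falls in the 4-5 band.
Grid: Level 4-5 × Category D = 132-172 weeks.

132-172 weeks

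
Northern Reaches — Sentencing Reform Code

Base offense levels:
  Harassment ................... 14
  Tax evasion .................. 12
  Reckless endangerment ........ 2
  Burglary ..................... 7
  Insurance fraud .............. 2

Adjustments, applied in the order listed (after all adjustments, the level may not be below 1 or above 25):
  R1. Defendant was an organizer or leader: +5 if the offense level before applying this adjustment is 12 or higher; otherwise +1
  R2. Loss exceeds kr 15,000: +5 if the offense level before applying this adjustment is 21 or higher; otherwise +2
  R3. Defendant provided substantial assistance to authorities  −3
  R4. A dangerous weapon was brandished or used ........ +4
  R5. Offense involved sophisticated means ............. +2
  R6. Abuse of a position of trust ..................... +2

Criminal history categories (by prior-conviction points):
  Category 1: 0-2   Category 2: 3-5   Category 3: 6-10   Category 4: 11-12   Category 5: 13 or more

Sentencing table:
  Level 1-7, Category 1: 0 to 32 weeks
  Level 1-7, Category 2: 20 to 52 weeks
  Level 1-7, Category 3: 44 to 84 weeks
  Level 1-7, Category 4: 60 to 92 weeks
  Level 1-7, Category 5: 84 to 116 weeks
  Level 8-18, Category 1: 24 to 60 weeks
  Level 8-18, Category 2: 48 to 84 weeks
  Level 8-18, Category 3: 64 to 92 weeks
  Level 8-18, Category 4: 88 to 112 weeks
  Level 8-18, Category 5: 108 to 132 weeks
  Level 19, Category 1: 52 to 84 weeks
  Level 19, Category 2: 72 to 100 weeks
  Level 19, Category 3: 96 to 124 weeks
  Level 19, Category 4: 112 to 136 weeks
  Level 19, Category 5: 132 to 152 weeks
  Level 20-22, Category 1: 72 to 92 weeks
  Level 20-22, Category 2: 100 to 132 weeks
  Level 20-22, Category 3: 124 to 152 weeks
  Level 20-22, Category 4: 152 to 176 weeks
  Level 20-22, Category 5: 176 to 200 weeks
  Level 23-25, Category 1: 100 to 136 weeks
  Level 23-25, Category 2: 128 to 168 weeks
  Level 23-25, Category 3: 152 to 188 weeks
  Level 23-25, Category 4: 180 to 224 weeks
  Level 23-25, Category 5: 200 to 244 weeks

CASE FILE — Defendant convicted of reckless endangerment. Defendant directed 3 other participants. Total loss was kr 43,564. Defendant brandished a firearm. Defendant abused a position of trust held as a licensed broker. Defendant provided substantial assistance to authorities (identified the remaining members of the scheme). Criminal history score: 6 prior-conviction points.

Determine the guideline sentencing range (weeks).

64-92 weeks

Base offense level for reckless endangerment: 2.
R1 applies (level before this adjustment is 2 < 12, so +1): 2 + 1 = 3.
R2 applies (level before this adjustment is 3 < 21, so +2): 3 + 2 = 5.
R3 applies: 5 − 3 = 2.
R4 applies: 2 + 4 = 6.
R5 does not apply.
R6 applies: 6 + 2 = 8.
Final offense level: 8.
Criminal history: 6 prior points → Category 3 (6-10).
Level 8 falls in the 8-18 band.
Grid: Level 8-18 × Category 3 = 64-92 weeks.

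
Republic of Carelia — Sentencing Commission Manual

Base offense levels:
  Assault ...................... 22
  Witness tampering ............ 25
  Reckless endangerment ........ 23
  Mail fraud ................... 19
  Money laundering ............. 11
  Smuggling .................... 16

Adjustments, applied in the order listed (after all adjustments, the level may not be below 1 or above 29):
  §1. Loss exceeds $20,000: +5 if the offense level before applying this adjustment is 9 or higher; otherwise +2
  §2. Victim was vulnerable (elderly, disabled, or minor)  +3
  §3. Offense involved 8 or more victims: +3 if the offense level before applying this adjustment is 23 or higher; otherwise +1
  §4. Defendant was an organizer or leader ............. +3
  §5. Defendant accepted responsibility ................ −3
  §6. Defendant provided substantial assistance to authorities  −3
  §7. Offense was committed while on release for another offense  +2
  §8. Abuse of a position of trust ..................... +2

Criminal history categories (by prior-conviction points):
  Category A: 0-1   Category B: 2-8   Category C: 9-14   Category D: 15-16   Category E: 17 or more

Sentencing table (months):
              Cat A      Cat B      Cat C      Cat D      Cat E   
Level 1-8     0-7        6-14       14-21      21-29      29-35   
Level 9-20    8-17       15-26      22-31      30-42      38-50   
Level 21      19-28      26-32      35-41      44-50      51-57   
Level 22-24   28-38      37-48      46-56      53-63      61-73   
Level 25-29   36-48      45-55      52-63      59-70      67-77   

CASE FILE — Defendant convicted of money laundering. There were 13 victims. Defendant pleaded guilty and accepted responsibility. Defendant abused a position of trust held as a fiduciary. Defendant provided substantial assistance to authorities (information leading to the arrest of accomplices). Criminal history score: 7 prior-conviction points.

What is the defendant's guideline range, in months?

6-14 months

Base offense level for money laundering: 11.
§3 applies (level before this adjustment is 11 < 23, so +1): 11 + 1 = 12.
§4 does not apply.
§5 applies: 12 − 3 = 9.
§6 applies: 9 − 3 = 6.
§7 does not apply.
§8 applies: 6 + 2 = 8.
Final offense level: 8.
Criminal history: 7 prior points → Category B (2-8).
Level 8 falls in the 1-8 band.
Grid: Level 1-8 × Category B = 6-14 months.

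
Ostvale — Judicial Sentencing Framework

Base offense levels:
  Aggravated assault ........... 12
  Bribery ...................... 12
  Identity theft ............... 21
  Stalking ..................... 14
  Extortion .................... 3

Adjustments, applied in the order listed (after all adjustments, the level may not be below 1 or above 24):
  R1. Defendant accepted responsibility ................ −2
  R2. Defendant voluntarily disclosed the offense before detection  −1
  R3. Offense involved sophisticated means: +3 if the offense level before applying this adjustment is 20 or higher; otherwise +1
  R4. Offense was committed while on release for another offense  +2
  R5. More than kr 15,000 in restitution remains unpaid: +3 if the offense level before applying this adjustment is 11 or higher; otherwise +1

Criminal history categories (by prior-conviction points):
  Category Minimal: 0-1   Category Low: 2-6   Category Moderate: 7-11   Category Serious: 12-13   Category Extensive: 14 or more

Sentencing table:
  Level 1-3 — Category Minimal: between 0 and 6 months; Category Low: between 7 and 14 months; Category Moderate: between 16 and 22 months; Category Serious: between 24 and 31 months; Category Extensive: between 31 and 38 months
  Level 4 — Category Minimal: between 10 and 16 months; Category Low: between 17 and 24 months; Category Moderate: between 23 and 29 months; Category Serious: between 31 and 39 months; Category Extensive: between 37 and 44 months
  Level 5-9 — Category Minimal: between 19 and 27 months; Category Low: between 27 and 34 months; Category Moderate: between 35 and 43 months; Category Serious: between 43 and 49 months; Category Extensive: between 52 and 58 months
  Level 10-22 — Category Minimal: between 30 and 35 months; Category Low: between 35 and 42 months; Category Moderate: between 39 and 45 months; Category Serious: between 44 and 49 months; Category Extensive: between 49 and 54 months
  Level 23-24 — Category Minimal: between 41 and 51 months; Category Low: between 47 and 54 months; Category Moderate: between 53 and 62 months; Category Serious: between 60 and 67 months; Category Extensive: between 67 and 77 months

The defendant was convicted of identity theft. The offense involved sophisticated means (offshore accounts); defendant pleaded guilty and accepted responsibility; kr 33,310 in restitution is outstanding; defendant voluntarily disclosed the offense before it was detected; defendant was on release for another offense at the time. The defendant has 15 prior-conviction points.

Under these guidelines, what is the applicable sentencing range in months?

67-77 months

Base offense level for identity theft: 21.
R1 applies: 21 − 2 = 19.
R2 applies: 19 − 1 = 18.
R3 applies (level before this adjustment is 18 < 20, so +1): 18 + 1 = 19.
R4 applies: 19 + 2 = 21.
R5 applies (level before this adjustment is 21 ≥ 11, so +3): 21 + 3 = 24.
Final offense level: 24.
Criminal history: 15 prior points → Category Extensive (14+).
Level 24 falls in the 23-24 band.
Grid: Level 23-24 × Category Extensive = 67-77 months.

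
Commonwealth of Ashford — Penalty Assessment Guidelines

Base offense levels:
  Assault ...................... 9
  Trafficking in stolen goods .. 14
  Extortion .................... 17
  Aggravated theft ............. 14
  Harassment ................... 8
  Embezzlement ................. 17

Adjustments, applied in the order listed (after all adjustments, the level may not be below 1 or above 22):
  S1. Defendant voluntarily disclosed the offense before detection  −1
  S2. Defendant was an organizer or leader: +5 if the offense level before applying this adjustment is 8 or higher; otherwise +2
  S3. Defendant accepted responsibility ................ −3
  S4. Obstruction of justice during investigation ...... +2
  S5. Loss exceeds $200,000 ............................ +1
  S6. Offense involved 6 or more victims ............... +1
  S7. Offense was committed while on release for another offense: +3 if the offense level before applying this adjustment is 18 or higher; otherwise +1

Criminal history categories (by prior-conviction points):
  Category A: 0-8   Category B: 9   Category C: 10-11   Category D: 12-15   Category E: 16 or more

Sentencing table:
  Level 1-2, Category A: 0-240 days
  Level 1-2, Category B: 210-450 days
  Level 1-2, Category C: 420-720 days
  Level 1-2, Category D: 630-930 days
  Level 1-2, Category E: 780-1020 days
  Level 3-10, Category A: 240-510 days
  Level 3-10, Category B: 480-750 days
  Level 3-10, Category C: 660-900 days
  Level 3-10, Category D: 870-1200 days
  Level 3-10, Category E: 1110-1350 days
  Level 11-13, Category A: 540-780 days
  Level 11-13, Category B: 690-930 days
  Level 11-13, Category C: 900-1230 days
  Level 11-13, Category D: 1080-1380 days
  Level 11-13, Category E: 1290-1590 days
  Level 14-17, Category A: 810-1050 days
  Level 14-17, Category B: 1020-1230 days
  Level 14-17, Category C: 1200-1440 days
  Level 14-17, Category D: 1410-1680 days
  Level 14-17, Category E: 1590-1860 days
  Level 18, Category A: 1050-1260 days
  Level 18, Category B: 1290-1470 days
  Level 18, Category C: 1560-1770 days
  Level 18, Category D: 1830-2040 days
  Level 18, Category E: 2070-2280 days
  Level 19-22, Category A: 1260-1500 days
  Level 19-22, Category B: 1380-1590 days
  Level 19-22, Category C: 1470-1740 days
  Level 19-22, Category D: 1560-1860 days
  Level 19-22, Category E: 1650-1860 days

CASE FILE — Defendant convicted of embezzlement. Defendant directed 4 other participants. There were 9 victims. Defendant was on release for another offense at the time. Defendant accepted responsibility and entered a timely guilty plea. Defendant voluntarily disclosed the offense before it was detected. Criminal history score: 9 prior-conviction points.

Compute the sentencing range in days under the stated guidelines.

Base offense level for embezzlement: 17.
S1 applies: 17 − 1 = 16.
S2 applies (level before this adjustment is 16 ≥ 8, so +5): 16 + 5 = 21.
S3 applies: 21 − 3 = 18.
S4 does not apply.
S6 applies: 18 + 1 = 19.
S7 applies (level before this adjustment is 19 ≥ 18, so +3): 19 + 3 = 22.
Final offense level: 22.
Criminal history: 9 prior points → Category B (9).
Level 22 falls in the 19-22 band.
Grid: Level 19-22 × Category B = 1380-1590 days.

1380-1590 days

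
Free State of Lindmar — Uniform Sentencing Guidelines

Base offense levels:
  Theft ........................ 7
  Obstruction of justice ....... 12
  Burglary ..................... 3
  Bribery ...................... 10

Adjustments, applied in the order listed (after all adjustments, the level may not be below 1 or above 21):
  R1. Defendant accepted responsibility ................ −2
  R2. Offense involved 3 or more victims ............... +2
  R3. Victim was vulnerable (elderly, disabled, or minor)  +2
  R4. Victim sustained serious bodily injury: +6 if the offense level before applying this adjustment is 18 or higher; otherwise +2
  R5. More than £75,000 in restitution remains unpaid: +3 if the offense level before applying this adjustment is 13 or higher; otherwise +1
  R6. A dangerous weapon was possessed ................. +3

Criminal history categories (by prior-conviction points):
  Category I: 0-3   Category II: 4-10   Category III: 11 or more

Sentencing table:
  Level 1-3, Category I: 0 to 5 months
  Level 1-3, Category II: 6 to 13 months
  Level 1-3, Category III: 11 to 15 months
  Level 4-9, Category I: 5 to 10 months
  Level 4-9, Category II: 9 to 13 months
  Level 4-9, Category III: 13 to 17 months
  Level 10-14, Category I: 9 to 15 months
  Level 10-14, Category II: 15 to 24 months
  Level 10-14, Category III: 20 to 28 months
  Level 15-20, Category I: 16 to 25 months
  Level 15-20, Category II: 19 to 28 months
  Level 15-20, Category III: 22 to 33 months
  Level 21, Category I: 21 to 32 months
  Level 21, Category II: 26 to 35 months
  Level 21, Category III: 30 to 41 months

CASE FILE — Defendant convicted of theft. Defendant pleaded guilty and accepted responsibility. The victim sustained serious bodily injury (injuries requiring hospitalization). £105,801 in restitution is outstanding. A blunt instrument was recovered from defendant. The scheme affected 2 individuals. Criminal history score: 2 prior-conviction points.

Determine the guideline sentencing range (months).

9-15 months

Base offense level for theft: 7.
R1 applies: 7 − 2 = 5.
R4 applies (level before this adjustment is 5 < 18, so +2): 5 + 2 = 7.
R5 applies (level before this adjustment is 7 < 13, so +1): 7 + 1 = 8.
R6 applies: 8 + 3 = 11.
Final offense level: 11.
Criminal history: 2 prior points → Category I (0-3).
Level 11 falls in the 10-14 band.
Grid: Level 10-14 × Category I = 9-15 months.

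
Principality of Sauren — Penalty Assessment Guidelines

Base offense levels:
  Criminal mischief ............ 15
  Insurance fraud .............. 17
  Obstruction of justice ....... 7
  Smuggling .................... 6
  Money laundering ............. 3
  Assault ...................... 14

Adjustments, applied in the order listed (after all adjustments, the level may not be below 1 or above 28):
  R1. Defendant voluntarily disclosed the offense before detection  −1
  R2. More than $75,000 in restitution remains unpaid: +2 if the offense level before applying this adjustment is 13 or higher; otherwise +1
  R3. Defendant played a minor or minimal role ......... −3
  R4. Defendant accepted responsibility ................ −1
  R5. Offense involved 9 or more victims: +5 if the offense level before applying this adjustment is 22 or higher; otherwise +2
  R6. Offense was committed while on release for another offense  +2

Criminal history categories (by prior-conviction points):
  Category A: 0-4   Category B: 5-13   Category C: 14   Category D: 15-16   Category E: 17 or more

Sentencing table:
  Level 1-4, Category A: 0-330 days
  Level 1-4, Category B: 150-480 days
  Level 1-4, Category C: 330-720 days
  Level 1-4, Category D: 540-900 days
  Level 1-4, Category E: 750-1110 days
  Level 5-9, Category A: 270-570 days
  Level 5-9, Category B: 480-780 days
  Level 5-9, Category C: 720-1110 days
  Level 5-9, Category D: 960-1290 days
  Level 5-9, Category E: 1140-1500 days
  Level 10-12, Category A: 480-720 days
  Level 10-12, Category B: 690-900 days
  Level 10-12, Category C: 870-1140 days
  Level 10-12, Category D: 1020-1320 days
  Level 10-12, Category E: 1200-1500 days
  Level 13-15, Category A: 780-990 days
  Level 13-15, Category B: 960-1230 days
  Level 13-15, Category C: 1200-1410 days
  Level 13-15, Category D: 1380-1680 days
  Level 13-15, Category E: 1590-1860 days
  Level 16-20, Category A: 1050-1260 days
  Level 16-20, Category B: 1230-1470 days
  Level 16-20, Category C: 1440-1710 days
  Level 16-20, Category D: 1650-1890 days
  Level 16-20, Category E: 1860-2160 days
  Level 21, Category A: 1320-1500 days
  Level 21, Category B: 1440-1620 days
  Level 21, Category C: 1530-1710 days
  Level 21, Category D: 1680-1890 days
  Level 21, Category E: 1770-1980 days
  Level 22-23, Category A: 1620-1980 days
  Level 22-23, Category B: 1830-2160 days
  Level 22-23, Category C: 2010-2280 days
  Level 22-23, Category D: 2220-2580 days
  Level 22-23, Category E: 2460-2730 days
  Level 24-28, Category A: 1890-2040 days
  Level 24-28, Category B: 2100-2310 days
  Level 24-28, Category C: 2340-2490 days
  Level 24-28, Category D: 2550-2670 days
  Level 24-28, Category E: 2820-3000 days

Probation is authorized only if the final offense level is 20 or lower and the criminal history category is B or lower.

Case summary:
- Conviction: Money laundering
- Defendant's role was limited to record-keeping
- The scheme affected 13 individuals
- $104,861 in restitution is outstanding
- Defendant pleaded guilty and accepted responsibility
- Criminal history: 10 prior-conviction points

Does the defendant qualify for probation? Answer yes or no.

Yes

Base offense level for money laundering: 3.
R2 applies (level before this adjustment is 3 < 13, so +1): 3 + 1 = 4.
R3 applies: 4 − 3 = 1.
R4 applies: 1 − 1 = 0.
R5 applies (level before this adjustment is 0 < 22, so +2): 0 + 2 = 2.
Final offense level: 2.
Criminal history: 10 prior points → Category B (5-13).
Level 2 falls in the 1-4 band.
Grid: Level 1-4 × Category B = 150-480 days.
Probation check: level 2 ≤ 20 and category B ≤ B → eligible.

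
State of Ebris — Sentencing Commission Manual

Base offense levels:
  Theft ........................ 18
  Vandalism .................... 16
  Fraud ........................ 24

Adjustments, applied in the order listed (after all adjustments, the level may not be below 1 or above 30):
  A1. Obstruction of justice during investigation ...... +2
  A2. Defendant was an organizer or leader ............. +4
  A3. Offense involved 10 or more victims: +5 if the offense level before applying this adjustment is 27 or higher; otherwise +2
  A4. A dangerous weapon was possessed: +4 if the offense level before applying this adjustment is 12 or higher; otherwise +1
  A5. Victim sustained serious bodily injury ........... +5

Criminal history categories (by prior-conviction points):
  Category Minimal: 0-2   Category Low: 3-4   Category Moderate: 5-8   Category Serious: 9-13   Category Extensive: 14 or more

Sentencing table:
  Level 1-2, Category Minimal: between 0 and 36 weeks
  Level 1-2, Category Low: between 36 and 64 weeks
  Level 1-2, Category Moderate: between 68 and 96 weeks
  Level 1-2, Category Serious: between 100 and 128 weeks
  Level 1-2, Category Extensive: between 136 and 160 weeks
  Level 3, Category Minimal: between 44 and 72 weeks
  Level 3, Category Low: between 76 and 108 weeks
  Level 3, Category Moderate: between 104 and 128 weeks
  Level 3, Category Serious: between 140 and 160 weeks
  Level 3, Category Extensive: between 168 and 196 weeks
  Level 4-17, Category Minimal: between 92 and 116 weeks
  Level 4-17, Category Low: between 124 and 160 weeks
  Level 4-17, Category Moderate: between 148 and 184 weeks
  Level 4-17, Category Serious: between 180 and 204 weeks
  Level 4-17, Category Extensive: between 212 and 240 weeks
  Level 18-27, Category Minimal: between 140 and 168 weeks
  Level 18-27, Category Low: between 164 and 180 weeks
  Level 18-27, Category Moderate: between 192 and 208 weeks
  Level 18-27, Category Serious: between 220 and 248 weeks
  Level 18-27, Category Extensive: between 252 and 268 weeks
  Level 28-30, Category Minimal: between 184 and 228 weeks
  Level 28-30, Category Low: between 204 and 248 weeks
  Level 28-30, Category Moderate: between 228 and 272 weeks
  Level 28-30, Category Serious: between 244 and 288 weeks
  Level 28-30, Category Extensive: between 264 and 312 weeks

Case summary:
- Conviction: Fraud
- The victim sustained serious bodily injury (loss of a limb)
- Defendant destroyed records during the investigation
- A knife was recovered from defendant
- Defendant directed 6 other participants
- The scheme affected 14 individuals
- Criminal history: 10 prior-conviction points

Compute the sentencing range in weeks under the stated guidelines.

Base offense level for fraud: 24.
A1 applies: 24 + 2 = 26.
A2 applies: 26 + 4 = 30.
A3 applies (level before this adjustment is 30 ≥ 27, so +5): 30 + 5 = 35.
A4 applies (level before this adjustment is 35 ≥ 12, so +4): 35 + 4 = 39.
A5 applies: 39 + 5 = 44.
Level 44 exceeds the maximum of 30; capped at 30.
Final offense level: 30.
Criminal history: 10 prior points → Category Serious (9-13).
Level 30 falls in the 28-30 band.
Grid: Level 28-30 × Category Serious = 244-288 weeks.

244-288 weeks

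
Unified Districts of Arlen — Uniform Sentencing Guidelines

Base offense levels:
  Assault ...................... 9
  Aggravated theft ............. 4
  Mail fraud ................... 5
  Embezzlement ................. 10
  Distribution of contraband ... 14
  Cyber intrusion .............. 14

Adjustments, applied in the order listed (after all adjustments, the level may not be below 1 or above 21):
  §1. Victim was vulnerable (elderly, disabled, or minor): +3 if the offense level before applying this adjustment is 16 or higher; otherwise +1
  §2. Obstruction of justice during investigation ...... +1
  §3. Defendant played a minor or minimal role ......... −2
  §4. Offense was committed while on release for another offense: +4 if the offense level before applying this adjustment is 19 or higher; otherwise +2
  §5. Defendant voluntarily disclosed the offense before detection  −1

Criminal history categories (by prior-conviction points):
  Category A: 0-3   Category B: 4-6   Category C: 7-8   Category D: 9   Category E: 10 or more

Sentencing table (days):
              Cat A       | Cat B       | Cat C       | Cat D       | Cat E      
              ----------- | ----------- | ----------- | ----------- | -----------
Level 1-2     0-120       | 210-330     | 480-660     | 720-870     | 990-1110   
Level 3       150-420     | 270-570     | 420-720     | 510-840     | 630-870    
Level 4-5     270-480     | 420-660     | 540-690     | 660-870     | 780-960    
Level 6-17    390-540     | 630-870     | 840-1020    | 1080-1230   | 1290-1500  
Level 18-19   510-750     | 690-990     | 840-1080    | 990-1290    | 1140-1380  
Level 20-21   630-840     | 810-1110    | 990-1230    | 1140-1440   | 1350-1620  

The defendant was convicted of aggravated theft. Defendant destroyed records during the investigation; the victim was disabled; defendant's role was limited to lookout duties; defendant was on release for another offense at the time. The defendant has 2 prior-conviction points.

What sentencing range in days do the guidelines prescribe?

Base offense level for aggravated theft: 4.
§1 applies (level before this adjustment is 4 < 16, so +1): 4 + 1 = 5.
§2 applies: 5 + 1 = 6.
§3 applies: 6 − 2 = 4.
§4 applies (level before this adjustment is 4 < 19, so +2): 4 + 2 = 6.
§5 does not apply.
Final offense level: 6.
Criminal history: 2 prior points → Category A (0-3).
Level 6 falls in the 6-17 band.
Grid: Level 6-17 × Category A = 390-540 days.

390-540 days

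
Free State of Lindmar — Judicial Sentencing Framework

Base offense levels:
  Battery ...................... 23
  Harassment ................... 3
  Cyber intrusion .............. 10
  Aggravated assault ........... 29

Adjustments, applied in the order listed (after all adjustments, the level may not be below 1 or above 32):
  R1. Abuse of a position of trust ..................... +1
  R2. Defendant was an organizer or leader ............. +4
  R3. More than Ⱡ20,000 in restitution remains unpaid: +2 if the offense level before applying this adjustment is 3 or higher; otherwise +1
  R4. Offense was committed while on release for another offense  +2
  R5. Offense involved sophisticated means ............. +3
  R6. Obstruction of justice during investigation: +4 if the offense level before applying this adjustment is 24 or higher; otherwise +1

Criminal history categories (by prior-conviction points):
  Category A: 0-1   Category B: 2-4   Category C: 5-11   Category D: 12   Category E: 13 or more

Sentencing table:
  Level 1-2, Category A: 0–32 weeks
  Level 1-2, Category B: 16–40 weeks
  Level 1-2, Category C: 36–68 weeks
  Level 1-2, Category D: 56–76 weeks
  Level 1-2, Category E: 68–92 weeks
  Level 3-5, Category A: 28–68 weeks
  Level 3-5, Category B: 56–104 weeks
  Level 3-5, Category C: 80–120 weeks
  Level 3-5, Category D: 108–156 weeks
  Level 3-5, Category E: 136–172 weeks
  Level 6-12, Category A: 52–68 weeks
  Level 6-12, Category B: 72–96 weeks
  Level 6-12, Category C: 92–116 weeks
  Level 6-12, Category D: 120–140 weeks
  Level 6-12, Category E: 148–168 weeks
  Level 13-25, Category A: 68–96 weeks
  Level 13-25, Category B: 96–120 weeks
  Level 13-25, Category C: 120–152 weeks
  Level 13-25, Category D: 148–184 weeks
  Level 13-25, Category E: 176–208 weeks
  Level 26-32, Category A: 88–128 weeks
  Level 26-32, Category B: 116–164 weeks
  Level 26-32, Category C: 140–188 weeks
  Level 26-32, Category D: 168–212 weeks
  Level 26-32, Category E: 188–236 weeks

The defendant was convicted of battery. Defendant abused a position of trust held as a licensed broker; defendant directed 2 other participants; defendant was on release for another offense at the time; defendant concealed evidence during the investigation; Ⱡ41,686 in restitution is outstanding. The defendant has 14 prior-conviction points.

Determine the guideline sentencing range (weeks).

188-236 weeks

Base offense level for battery: 23.
R1 applies: 23 + 1 = 24.
R2 applies: 24 + 4 = 28.
R3 applies (level before this adjustment is 28 ≥ 3, so +2): 28 + 2 = 30.
R4 applies: 30 + 2 = 32.
R6 applies (level before this adjustment is 32 ≥ 24, so +4): 32 + 4 = 36.
Level 36 exceeds the maximum of 32; capped at 32.
Final offense level: 32.
Criminal history: 14 prior points → Category E (13+).
Level 32 falls in the 26-32 band.
Grid: Level 26-32 × Category E = 188-236 weeks.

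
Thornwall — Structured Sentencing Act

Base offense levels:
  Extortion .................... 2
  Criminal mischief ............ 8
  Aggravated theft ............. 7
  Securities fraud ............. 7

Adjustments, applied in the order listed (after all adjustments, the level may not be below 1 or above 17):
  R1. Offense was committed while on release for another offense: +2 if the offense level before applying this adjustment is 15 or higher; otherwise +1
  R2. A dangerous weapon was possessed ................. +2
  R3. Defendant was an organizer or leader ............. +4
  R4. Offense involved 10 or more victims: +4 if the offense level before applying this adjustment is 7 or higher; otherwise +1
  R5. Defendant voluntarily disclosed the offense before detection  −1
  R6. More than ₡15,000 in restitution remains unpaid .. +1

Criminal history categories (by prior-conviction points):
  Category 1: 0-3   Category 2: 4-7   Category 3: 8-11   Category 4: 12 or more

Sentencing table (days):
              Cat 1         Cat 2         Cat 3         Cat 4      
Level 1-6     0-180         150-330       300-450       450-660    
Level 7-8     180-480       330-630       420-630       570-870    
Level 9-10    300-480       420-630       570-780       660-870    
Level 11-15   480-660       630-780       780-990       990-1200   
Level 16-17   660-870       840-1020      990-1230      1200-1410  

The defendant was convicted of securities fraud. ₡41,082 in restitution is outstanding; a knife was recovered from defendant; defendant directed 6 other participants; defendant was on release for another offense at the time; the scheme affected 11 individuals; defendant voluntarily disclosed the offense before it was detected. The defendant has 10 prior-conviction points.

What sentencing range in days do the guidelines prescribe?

990-1230 days

Base offense level for securities fraud: 7.
R1 applies (level before this adjustment is 7 < 15, so +1): 7 + 1 = 8.
R2 applies: 8 + 2 = 10.
R3 applies: 10 + 4 = 14.
R4 applies (level before this adjustment is 14 ≥ 7, so +4): 14 + 4 = 18.
R5 applies: 18 − 1 = 17.
R6 applies: 17 + 1 = 18.
Level 18 exceeds the maximum of 17; capped at 17.
Final offense level: 17.
Criminal history: 10 prior points → Category 3 (8-11).
Level 17 falls in the 16-17 band.
Grid: Level 16-17 × Category 3 = 990-1230 days.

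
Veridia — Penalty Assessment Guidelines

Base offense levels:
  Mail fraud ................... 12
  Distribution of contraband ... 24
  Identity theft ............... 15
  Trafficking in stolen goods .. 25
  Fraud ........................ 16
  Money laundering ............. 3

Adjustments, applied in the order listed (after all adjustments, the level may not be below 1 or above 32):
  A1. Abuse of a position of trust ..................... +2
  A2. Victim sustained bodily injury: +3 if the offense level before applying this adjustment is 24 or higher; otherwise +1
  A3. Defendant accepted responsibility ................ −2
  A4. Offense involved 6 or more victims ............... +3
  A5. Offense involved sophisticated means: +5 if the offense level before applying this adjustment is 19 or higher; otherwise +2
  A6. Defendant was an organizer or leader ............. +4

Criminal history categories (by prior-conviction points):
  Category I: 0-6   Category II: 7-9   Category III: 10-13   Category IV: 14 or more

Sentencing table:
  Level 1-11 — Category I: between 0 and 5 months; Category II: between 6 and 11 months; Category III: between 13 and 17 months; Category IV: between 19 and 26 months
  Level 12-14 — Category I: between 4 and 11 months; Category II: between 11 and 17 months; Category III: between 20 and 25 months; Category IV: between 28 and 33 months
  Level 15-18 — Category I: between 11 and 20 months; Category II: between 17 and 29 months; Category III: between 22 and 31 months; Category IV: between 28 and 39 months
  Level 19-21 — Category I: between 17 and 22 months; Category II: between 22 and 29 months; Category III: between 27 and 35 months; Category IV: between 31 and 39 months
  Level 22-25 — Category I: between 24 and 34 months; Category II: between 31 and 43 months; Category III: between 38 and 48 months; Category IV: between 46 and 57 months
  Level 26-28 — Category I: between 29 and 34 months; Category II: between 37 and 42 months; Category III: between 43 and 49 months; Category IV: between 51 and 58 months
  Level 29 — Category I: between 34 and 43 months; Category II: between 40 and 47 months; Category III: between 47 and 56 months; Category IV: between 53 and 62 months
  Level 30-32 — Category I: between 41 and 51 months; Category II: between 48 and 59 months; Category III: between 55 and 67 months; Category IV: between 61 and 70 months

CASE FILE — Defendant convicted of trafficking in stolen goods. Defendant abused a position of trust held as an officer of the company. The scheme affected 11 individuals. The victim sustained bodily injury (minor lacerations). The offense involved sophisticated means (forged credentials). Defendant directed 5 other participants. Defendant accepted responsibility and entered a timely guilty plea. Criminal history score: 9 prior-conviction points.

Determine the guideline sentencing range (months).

Base offense level for trafficking in stolen goods: 25.
A1 applies: 25 + 2 = 27.
A2 applies (level before this adjustment is 27 ≥ 24, so +3): 27 + 3 = 30.
A3 applies: 30 − 2 = 28.
A4 applies: 28 + 3 = 31.
A5 applies (level before this adjustment is 31 ≥ 19, so +5): 31 + 5 = 36.
A6 applies: 36 + 4 = 40.
Level 40 exceeds the maximum of 32; capped at 32.
Final offense level: 32.
Criminal history: 9 prior points → Category II (7-9).
Level 32 falls in the 30-32 band.
Grid: Level 30-32 × Category II = 48-59 months.

48-59 months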